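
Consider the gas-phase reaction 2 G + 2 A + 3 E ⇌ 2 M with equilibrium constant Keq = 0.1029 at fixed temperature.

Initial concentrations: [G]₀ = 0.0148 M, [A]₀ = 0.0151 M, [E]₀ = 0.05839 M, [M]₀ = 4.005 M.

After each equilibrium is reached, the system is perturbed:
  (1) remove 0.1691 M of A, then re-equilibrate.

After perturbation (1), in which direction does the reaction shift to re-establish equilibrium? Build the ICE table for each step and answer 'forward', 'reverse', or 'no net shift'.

Direction: reverse

Q₀ = 1.6133e+12 vs Keq = 0.1029 ⇒ Q>K, reverse
Step 1:
                    G           A           E           M
  Initial      0.0148      0.0151     0.05839       4.005
  Change        1.489       1.489       2.233      -1.489
  Equil         1.504       1.504       2.292       2.516
  solve Keq expr → x = -0.7444; check Q = 0.1029
Then remove 0.1691 M of A.
Step 2:
                    G           A           E           M
  Initial       1.504       1.335       2.292       2.516
  Change      0.04318     0.04318     0.06478    -0.04318
  Equil         1.547       1.378       2.356       2.473
  solve Keq expr → x = -0.02159; check Q = 0.1029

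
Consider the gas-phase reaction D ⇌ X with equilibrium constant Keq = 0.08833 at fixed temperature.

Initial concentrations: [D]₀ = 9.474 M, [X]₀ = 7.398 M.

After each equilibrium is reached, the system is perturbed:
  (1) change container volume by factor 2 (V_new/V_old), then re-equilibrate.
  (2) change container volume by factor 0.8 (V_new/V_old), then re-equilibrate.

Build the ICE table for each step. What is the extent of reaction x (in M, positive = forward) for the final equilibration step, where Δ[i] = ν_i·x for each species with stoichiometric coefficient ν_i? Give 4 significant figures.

x = 0 M

Q₀ = 0.7809 vs Keq = 0.08833 ⇒ Q>K, reverse
Step 1:
                  D         X
  init        9.474     7.398
  Δ           6.029    -6.029
  eq           15.5     1.369
  solve Keq expr → x = -6.029; check Q = 0.08833
Then change container volume by factor 2 (V_new/V_old).
Step 2:
                  D         X
  init        7.751    0.6847
  Δ               0         0
  eq          7.751    0.6847
  solve Keq expr → x = 0; check Q = 0.08833
Then change container volume by factor 0.8 (V_new/V_old).
Step 3:
                  D         X
  init        9.689    0.8558
  Δ               0         0
  eq          9.689    0.8558
  solve Keq expr → x = 0; check Q = 0.08833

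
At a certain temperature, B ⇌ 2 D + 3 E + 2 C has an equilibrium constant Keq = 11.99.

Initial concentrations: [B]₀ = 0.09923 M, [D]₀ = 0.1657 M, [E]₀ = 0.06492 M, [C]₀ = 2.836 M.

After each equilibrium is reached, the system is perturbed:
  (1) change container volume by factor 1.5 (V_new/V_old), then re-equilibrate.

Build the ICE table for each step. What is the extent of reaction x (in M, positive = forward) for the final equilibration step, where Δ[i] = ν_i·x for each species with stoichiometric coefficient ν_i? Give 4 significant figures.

Q₀ = 6.0891e-04 vs Keq = 11.99 ⇒ Q<K, forward
Step 1:
                  B         D         E         C
  init      0.09923    0.1657   0.06492     2.836
  Δ        -0.09508    0.1902    0.2852    0.1902
  eq       0.004152    0.3559    0.3502     3.026
  solve Keq expr → x = 0.09508; check Q = 11.99
Then change container volume by factor 1.5 (V_new/V_old).
Step 2:
                  B         D         E         C
  init     0.002768    0.2372    0.2334     2.017
  Δ       -0.002488  0.004977  0.007465  0.004977
  eq      2.7979e-04    0.2422    0.2409     2.022
  solve Keq expr → x = 0.002488; check Q = 11.99

x = 0.002488 M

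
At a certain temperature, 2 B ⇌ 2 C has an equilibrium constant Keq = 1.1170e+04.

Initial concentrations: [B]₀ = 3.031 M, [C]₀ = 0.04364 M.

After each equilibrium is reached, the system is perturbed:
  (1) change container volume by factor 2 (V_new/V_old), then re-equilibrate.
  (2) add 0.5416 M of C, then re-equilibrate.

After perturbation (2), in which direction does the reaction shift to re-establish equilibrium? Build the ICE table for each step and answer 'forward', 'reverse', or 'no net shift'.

Q₀ = 2.0730e-04 vs Keq = 1.1170e+04 ⇒ Q<K, forward
Step 1:
                   B          C
  init         3.031    0.04364
  Δ           -3.002      3.002
  eq         0.02882      3.046
  solve Keq expr → x = 1.501; check Q = 1.1170e+04
Then change container volume by factor 2 (V_new/V_old).
Step 2:
                   B          C
  init       0.01441      1.523
  Δ                0          0
  eq         0.01441      1.523
  solve Keq expr → x = 0; check Q = 1.1170e+04
Then add 0.5416 M of C.
Step 3:
                   B          C
  init       0.01441      2.065
  Δ         0.005076  -0.005076
  eq         0.01949      2.059
  solve Keq expr → x = -0.002538; check Q = 1.1170e+04

Direction: reverse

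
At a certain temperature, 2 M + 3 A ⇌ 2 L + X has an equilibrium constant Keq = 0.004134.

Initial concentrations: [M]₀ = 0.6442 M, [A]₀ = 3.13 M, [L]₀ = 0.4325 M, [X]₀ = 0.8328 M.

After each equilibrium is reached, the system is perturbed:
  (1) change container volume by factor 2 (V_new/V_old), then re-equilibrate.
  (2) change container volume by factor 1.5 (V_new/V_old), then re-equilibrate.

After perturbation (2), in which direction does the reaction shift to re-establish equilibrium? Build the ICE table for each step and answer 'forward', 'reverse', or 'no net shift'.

Q₀ = 0.01224 vs Keq = 0.004134 ⇒ Q>K, reverse
Step 1:
                  M         A         L         X
  I          0.6442      3.13    0.4325    0.8328
  C          0.1064    0.1596   -0.1064   -0.0532
  E          0.7506      3.29    0.3261    0.7796
  solve Keq expr → x = -0.0532; check Q = 0.004134
Then change container volume by factor 2 (V_new/V_old).
Step 2:
                  M         A         L         X
  I          0.3753     1.645    0.1631    0.3898
  C         0.05756   0.08633  -0.05756  -0.02878
  E          0.4329     1.731    0.1055     0.361
  solve Keq expr → x = -0.02878; check Q = 0.004134
Then change container volume by factor 1.5 (V_new/V_old).
Step 3:
                  M         A         L         X
  I          0.2886     1.154   0.07033    0.2407
  C         0.01783   0.02674  -0.01783 -0.008913
  E          0.3064     1.181   0.05251    0.2318
  solve Keq expr → x = -0.008913; check Q = 0.004134

Direction: reverse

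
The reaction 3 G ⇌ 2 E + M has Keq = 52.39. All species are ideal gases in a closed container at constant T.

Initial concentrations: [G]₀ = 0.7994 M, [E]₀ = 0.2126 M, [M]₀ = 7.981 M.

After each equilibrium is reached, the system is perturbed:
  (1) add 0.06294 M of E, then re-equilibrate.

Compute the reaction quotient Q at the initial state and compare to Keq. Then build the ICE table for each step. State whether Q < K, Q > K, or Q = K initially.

Q₀ = 0.7061; Q < K (proceeds forward)

Q₀ = 0.7061 vs Keq = 52.39 ⇒ Q<K, forward
Step 1:
                    G           E           M
  init         0.7994      0.2126       7.981
  Δ            -0.454      0.3027      0.1513
  eq           0.3454      0.5153       8.132
  solve Keq expr → x = 0.1513; check Q = 52.39
Then add 0.06294 M of E.
Step 2:
                    G           E           M
  init         0.3454      0.5782       8.132
  Δ           0.02134    -0.01422   -0.007112
  eq           0.3667       0.564       8.125
  solve Keq expr → x = -0.007112; check Q = 52.39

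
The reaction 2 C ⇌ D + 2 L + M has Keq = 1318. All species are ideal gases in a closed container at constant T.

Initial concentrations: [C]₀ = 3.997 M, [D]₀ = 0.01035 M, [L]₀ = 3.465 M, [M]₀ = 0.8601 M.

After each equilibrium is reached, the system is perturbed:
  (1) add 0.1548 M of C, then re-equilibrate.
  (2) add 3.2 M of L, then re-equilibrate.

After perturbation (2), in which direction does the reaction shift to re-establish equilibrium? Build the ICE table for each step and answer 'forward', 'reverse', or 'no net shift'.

Direction: reverse

Q₀ = 0.00669 vs Keq = 1318 ⇒ Q<K, forward
Step 1:
                  C         D         L         M
  init        3.997   0.01035     3.465    0.8601
  Δ          -3.574     1.787     3.574     1.787
  eq         0.4229     1.797     7.039     2.647
  solve Keq expr → x = 1.787; check Q = 1318
Then add 0.1548 M of C.
Step 2:
                  C         D         L         M
  init       0.5777     1.797     7.039     2.647
  Δ         -0.1334   0.06669    0.1334   0.06669
  eq         0.4444     1.864     7.172     2.714
  solve Keq expr → x = 0.06669; check Q = 1318
Then add 3.2 M of L.
Step 3:
                  C         D         L         M
  init       0.4444     1.864     10.37     2.714
  Δ          0.1645  -0.08225   -0.1645  -0.08225
  eq         0.6089     1.782     10.21     2.632
  solve Keq expr → x = -0.08225; check Q = 1318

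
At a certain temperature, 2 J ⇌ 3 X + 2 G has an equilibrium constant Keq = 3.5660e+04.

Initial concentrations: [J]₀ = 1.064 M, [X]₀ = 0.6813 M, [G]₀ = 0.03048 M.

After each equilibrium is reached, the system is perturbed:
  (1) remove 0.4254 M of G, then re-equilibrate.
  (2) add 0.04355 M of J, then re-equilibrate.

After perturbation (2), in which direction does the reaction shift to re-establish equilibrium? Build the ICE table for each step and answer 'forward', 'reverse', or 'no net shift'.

Q₀ = 2.5951e-04 vs Keq = 3.5660e+04 ⇒ Q<K, forward
Step 1:
                   J          X          G
  Initial      1.064     0.6813    0.03048
  Change      -1.045      1.567      1.045
  Equil       0.0192      2.249      1.075
  solve Keq expr → x = 0.5224; check Q = 3.5660e+04
Then remove 0.4254 M of G.
Step 2:
                   J          X          G
  Initial     0.0192      2.249     0.6499
  Change   -0.007377    0.01107   0.007377
  Equil      0.01182       2.26     0.6573
  solve Keq expr → x = 0.003688; check Q = 3.5660e+04
Then add 0.04355 M of J.
Step 3:
                   J          X          G
  Initial    0.05537       2.26     0.6573
  Change    -0.04226    0.06339    0.04226
  Equil      0.01311      2.323     0.6995
  solve Keq expr → x = 0.02113; check Q = 3.5660e+04

Direction: forward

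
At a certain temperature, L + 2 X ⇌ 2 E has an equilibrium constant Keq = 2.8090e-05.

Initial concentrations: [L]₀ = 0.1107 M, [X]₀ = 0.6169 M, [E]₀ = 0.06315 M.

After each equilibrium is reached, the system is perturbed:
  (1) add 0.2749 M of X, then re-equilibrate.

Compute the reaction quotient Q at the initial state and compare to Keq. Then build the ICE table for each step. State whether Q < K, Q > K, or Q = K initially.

Q₀ = 0.09466 vs Keq = 2.8090e-05 ⇒ Q>K, reverse
Step 1:
                   L          X          E
  init        0.1107     0.6169    0.06315
  Δ           0.0309     0.0618    -0.0618
  eq          0.1416     0.6787   0.001354
  solve Keq expr → x = -0.0309; check Q = 2.8090e-05
Then add 0.2749 M of X.
Step 2:
                   L          X          E
  init        0.1416     0.9536   0.001354
  Δ       -2.7267e-04 -5.4533e-04 5.4533e-04
  eq          0.1413     0.9531   0.001899
  solve Keq expr → x = 2.7267e-04; check Q = 2.8090e-05

Q₀ = 0.09466; Q > K (proceeds reverse)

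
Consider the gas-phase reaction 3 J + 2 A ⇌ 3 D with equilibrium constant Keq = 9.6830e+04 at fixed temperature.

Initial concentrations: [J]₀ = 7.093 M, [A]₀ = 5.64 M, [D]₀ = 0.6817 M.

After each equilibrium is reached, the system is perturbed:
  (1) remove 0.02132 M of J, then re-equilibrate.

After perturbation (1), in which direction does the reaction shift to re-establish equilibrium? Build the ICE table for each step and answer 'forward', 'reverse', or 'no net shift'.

Q₀ = 2.7908e-05 vs Keq = 9.6830e+04 ⇒ Q<K, forward
Step 1:
                  J         A         D
  Initial     7.093      5.64    0.6817
  Change     -6.929     -4.62     6.929
  Equil      0.1635      1.02     7.611
  solve Keq expr → x = 2.31; check Q = 9.6830e+04
Then remove 0.02132 M of J.
Step 2:
                  J         A         D
  Initial    0.1422      1.02     7.611
  Change    0.01953   0.01302  -0.01953
  Equil      0.1617     1.033     7.592
  solve Keq expr → x = -0.006509; check Q = 9.6830e+04

Direction: reverse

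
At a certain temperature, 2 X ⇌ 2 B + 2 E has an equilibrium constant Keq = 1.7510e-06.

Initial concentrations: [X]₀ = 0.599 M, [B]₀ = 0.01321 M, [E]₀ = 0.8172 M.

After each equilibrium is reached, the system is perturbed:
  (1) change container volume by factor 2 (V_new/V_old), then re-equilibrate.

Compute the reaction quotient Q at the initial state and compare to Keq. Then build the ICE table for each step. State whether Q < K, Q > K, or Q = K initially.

Q₀ = 3.2479e-04 vs Keq = 1.7510e-06 ⇒ Q>K, reverse
Step 1:
                    X           B           E
  init          0.599     0.01321      0.8172
  Δ           0.01221    -0.01221    -0.01221
  eq           0.6112    0.001005       0.805
  solve Keq expr → x = -0.006103; check Q = 1.7510e-06
Then change container volume by factor 2 (V_new/V_old).
Step 2:
                    X           B           E
  init         0.3056  5.0235e-04      0.4025
  Δ       -4.9947e-04  4.9947e-04  4.9947e-04
  eq           0.3051    0.001002       0.403
  solve Keq expr → x = 2.4973e-04; check Q = 1.7510e-06

Q₀ = 3.2479e-04; Q > K (proceeds reverse)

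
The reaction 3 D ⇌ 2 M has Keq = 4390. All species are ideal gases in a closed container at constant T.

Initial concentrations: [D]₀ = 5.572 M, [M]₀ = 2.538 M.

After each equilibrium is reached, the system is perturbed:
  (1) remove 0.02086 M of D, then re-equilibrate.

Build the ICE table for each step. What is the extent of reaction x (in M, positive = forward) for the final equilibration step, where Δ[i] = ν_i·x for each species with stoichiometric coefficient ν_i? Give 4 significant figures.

x = -0.006852 M

Q₀ = 0.03723 vs Keq = 4390 ⇒ Q<K, forward
Step 1:
                    D           M
  init          5.572       2.538
  Δ            -5.368       3.578
  eq           0.2043       6.116
  solve Keq expr → x = 1.789; check Q = 4390
Then remove 0.02086 M of D.
Step 2:
                    D           M
  init         0.1834       6.116
  Δ           0.02055     -0.0137
  eq            0.204       6.103
  solve Keq expr → x = -0.006852; check Q = 4390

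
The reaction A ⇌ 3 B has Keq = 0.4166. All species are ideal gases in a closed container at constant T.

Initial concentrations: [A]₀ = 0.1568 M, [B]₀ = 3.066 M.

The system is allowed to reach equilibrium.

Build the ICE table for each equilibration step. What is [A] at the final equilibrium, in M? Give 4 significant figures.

[A]_eq = 0.9353 M

Q₀ = 183.8 vs Keq = 0.4166 ⇒ Q>K, reverse
Step 1:
                   A          B
  I           0.1568      3.066
  C           0.7785     -2.336
  E           0.9353     0.7304
  solve Keq expr → x = -0.7785; check Q = 0.4166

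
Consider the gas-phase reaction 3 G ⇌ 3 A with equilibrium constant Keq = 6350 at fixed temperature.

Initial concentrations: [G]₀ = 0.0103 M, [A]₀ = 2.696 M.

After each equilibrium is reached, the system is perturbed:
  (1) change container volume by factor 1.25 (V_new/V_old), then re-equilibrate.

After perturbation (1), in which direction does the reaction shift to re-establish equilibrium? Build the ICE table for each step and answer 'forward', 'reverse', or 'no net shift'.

Direction: no net shift

Q₀ = 1.7933e+07 vs Keq = 6350 ⇒ Q>K, reverse
Step 1:
                    G           A
  I            0.0103       2.696
  C            0.1284     -0.1284
  E            0.1387       2.568
  solve Keq expr → x = -0.04279; check Q = 6350
Then change container volume by factor 1.25 (V_new/V_old).
Step 2:
                    G           A
  I            0.1109       2.054
  C                 0           0
  E            0.1109       2.054
  solve Keq expr → x = 0; check Q = 6350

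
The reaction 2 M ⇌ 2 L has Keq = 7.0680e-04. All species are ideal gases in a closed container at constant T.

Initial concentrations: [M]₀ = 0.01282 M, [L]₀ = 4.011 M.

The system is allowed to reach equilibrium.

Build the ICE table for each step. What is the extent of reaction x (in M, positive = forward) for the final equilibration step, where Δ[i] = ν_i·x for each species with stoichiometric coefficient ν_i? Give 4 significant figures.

Q₀ = 9.7888e+04 vs Keq = 7.0680e-04 ⇒ Q>K, reverse
Step 1:
                  M         L
  I         0.01282     4.011
  C           3.907    -3.907
  E            3.92    0.1042
  solve Keq expr → x = -1.953; check Q = 7.0680e-04

x = -1.953 M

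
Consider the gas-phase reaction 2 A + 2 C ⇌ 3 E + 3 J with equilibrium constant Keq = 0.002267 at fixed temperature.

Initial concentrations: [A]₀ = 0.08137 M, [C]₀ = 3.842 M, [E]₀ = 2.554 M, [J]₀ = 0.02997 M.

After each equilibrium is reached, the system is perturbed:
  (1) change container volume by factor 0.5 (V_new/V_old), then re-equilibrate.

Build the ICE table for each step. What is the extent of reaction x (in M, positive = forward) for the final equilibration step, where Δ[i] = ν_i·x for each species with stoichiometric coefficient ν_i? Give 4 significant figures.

x = -0.005548 M

Q₀ = 0.004589 vs Keq = 0.002267 ⇒ Q>K, reverse
Step 1:
                  A         C         E         J
  I         0.08137     3.842     2.554   0.02997
  C        0.003668  0.003668 -0.005502 -0.005502
  E         0.08504     3.846     2.548   0.02447
  solve Keq expr → x = -0.001834; check Q = 0.002267
Then change container volume by factor 0.5 (V_new/V_old).
Step 2:
                  A         C         E         J
  I          0.1701     7.691     5.097   0.04894
  C          0.0111    0.0111  -0.01664  -0.01664
  E          0.1812     7.702      5.08   0.03229
  solve Keq expr → x = -0.005548; check Q = 0.002267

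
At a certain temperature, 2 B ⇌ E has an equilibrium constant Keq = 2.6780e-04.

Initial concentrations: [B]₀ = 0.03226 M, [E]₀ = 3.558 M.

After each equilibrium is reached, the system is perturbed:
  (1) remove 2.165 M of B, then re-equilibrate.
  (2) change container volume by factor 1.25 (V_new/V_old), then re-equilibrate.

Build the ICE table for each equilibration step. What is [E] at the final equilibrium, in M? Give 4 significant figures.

[E]_eq = 0.004238 M

Q₀ = 3419 vs Keq = 2.6780e-04 ⇒ Q>K, reverse
Step 1:
                  B         E
  init      0.03226     3.558
  Δ           7.089    -3.544
  eq          7.121   0.01358
  solve Keq expr → x = -3.544; check Q = 2.6780e-04
Then remove 2.165 M of B.
Step 2:
                  B         E
  init        4.956   0.01358
  Δ         0.01393 -0.006965
  eq           4.97  0.006615
  solve Keq expr → x = -0.006965; check Q = 2.6780e-04
Then change container volume by factor 1.25 (V_new/V_old).
Step 3:
                  B         E
  init        3.976  0.005292
  Δ        0.002108 -0.001054
  eq          3.978  0.004238
  solve Keq expr → x = -0.001054; check Q = 2.6780e-04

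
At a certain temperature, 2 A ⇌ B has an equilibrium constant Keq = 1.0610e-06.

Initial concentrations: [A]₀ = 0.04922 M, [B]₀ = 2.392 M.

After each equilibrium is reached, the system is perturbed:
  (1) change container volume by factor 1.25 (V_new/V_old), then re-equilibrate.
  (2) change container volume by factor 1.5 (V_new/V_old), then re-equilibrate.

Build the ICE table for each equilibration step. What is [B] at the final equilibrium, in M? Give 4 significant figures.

[B]_eq = 7.0499e-06 M

Q₀ = 987.4 vs Keq = 1.0610e-06 ⇒ Q>K, reverse
Step 1:
                    A           B
  I           0.04922       2.392
  C             4.784      -2.392
  E             4.833  2.4784e-05
  solve Keq expr → x = -2.392; check Q = 1.0610e-06
Then change container volume by factor 1.25 (V_new/V_old).
Step 2:
                    A           B
  I             3.867  1.9828e-05
  C        7.9309e-06 -3.9654e-06
  E             3.867  1.5862e-05
  solve Keq expr → x = -3.9654e-06; check Q = 1.0610e-06
Then change container volume by factor 1.5 (V_new/V_old).
Step 3:
                    A           B
  I             2.578  1.0575e-05
  C        7.0498e-06 -3.5249e-06
  E             2.578  7.0499e-06
  solve Keq expr → x = -3.5249e-06; check Q = 1.0610e-06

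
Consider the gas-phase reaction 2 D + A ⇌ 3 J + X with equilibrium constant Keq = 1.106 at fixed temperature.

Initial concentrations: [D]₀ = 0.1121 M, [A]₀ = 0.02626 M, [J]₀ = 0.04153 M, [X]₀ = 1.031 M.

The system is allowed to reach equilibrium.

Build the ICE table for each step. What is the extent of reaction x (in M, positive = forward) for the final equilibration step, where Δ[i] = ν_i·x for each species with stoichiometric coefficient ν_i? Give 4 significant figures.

x = 0.006108 M

Q₀ = 0.2238 vs Keq = 1.106 ⇒ Q<K, forward
Step 1:
                    D           A           J           X
  init         0.1121     0.02626     0.04153       1.031
  Δ          -0.01222   -0.006108     0.01832    0.006108
  eq          0.09988     0.02015     0.05985       1.037
  solve Keq expr → x = 0.006108; check Q = 1.106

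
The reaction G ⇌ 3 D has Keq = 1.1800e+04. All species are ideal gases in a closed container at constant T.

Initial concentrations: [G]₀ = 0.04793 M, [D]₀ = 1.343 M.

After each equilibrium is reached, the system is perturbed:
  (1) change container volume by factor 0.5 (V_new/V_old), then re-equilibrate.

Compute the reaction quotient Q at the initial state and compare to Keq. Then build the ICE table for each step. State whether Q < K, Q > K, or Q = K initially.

Q₀ = 50.54; Q < K (proceeds forward)

Q₀ = 50.54 vs Keq = 1.1800e+04 ⇒ Q<K, forward
Step 1:
                    G           D
  I           0.04793       1.343
  C          -0.04765       0.143
  E        2.7806e-04       1.486
  solve Keq expr → x = 0.04765; check Q = 1.1800e+04
Then change container volume by factor 0.5 (V_new/V_old).
Step 2:
                    G           D
  I        5.5612e-04       2.972
  C          0.001657   -0.004972
  E          0.002213       2.967
  solve Keq expr → x = -0.001657; check Q = 1.1800e+04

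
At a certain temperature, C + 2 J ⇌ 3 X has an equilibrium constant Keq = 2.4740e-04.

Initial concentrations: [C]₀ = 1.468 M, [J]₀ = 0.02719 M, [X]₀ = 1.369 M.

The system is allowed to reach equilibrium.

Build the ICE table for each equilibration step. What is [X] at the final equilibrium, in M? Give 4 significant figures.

[X]_eq = 0.07204 M

Q₀ = 2364 vs Keq = 2.4740e-04 ⇒ Q>K, reverse
Step 1:
                  C         J         X
  I           1.468   0.02719     1.369
  C          0.4323    0.8646    -1.297
  E             1.9    0.8918   0.07204
  solve Keq expr → x = -0.4323; check Q = 2.4740e-04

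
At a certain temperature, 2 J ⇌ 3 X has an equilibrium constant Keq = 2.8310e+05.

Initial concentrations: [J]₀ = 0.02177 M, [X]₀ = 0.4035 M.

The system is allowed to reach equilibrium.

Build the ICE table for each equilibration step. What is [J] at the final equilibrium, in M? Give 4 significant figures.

Q₀ = 138.6 vs Keq = 2.8310e+05 ⇒ Q<K, forward
Step 1:
                   J          X
  I          0.02177     0.4035
  C         -0.02123    0.03185
  E       5.3986e-04     0.4353
  solve Keq expr → x = 0.01062; check Q = 2.8310e+05

[J]_eq = 5.3986e-04 M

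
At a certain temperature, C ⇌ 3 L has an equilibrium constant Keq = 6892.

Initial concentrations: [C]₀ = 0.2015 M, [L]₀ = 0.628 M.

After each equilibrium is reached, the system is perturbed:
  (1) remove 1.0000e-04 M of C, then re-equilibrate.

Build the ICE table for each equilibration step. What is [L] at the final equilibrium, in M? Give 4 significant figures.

[L]_eq = 1.231 M

Q₀ = 1.229 vs Keq = 6892 ⇒ Q<K, forward
Step 1:
                   C          L
  Initial     0.2015      0.628
  Change     -0.2012     0.6037
  Equil   2.7112e-04      1.232
  solve Keq expr → x = 0.2012; check Q = 6892
Then remove 1.0000e-04 M of C.
Step 2:
                   C          L
  Initial 1.7112e-04      1.232
  Change  9.9802e-05 -2.9941e-04
  Equil   2.7092e-04      1.231
  solve Keq expr → x = -9.9802e-05; check Q = 6892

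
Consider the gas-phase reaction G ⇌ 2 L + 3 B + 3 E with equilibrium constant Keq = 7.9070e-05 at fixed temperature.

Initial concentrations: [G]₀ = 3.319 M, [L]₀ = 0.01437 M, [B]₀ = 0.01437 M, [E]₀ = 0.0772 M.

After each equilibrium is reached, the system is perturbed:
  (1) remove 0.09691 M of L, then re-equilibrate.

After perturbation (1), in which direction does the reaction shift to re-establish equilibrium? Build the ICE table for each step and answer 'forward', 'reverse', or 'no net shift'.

Direction: forward

Q₀ = 8.4943e-14 vs Keq = 7.9070e-05 ⇒ Q<K, forward
Step 1:
                   G          L          B          E
  init         3.319    0.01437    0.01437     0.0772
  Δ          -0.1181     0.2362     0.3544     0.3544
  eq           3.201     0.2506     0.3687     0.4316
  solve Keq expr → x = 0.1181; check Q = 7.9070e-05
Then remove 0.09691 M of L.
Step 2:
                   G          L          B          E
  init         3.201     0.1537     0.3687     0.4316
  Δ         -0.01458    0.02916    0.04373    0.04373
  eq           3.186     0.1829     0.4125     0.4753
  solve Keq expr → x = 0.01458; check Q = 7.9070e-05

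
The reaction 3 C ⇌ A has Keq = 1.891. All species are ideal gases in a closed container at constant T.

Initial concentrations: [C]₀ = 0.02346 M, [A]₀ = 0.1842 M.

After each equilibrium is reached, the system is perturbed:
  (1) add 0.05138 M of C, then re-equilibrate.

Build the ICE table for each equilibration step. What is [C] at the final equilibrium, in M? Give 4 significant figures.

[C]_eq = 0.3609 M

Q₀ = 1.4266e+04 vs Keq = 1.891 ⇒ Q>K, reverse
Step 1:
                    C           A
  I           0.02346      0.1842
  C            0.3209      -0.107
  E            0.3444     0.07723
  solve Keq expr → x = -0.107; check Q = 1.891
Then add 0.05138 M of C.
Step 2:
                    C           A
  I            0.3958     0.07723
  C          -0.03489     0.01163
  E            0.3609     0.08886
  solve Keq expr → x = 0.01163; check Q = 1.891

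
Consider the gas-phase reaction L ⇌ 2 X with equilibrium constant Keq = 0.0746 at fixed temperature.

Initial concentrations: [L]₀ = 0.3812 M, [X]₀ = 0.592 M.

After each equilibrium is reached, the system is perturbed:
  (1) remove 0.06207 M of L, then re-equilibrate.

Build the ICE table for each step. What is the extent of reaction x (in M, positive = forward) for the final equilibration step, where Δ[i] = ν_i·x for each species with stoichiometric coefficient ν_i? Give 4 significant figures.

Q₀ = 0.9194 vs Keq = 0.0746 ⇒ Q>K, reverse
Step 1:
                   L          X
  init        0.3812      0.592
  Δ           0.1926    -0.3851
  eq          0.5738     0.2069
  solve Keq expr → x = -0.1926; check Q = 0.0746
Then remove 0.06207 M of L.
Step 2:
                   L          X
  init        0.5117     0.2069
  Δ         0.005255   -0.01051
  eq          0.5169     0.1964
  solve Keq expr → x = -0.005255; check Q = 0.0746

x = -0.005255 M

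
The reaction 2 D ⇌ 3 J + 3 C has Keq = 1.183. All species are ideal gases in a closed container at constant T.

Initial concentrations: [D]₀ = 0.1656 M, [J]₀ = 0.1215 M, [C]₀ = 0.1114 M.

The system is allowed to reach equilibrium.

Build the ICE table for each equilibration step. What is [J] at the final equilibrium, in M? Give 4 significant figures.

[J]_eq = 0.3248 M

Q₀ = 9.0420e-05 vs Keq = 1.183 ⇒ Q<K, forward
Step 1:
                  D         J         C
  I          0.1656    0.1215    0.1114
  C         -0.1355    0.2033    0.2033
  E         0.03005    0.3248    0.3147
  solve Keq expr → x = 0.06777; check Q = 1.183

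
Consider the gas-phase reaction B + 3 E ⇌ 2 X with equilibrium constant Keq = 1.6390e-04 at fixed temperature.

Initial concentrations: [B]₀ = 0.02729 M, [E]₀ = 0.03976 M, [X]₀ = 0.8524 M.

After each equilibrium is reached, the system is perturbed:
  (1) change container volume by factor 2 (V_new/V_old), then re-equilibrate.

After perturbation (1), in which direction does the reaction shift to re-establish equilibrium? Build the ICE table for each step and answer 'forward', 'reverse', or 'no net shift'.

Direction: reverse

Q₀ = 4.2359e+05 vs Keq = 1.6390e-04 ⇒ Q>K, reverse
Step 1:
                   B          E          X
  I          0.02729    0.03976     0.8524
  C           0.4199       1.26    -0.8397
  E           0.4472      1.299    0.01268
  solve Keq expr → x = -0.4199; check Q = 1.6390e-04
Then change container volume by factor 2 (V_new/V_old).
Step 2:
                   B          E          X
  I           0.2236     0.6497    0.00634
  C         0.001562   0.004686  -0.003124
  E           0.2251     0.6544   0.003215
  solve Keq expr → x = -0.001562; check Q = 1.6390e-04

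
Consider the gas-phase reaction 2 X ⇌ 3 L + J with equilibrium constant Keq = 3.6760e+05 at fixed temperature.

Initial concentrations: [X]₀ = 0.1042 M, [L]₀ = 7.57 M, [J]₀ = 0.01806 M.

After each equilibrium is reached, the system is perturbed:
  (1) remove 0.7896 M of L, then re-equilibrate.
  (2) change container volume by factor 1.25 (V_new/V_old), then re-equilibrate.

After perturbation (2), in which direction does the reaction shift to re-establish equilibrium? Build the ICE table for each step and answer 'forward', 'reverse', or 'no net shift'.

Direction: forward

Q₀ = 721.6 vs Keq = 3.6760e+05 ⇒ Q<K, forward
Step 1:
                    X           L           J
  init         0.1042        7.57     0.01806
  Δ          -0.09515      0.1427     0.04757
  eq         0.009051       7.713     0.06563
  solve Keq expr → x = 0.04757; check Q = 3.6760e+05
Then remove 0.7896 M of L.
Step 2:
                    X           L           J
  init       0.009051       6.923     0.06563
  Δ         -0.001312    0.001968  6.5601e-04
  eq         0.007739       6.925     0.06629
  solve Keq expr → x = 6.5601e-04; check Q = 3.6760e+05
Then change container volume by factor 1.25 (V_new/V_old).
Step 3:
                    X           L           J
  init       0.006191        5.54     0.05303
  Δ         -0.001208    0.001811  6.0383e-04
  eq         0.004983       5.542     0.05364
  solve Keq expr → x = 6.0383e-04; check Q = 3.6760e+05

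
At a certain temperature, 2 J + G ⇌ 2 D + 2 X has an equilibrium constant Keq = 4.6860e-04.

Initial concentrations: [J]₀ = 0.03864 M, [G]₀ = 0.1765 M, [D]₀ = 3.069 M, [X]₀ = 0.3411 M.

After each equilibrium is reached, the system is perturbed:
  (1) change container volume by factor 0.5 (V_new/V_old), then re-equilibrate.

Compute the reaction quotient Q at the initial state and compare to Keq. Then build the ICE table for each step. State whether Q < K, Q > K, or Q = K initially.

Q₀ = 4159 vs Keq = 4.6860e-04 ⇒ Q>K, reverse
Step 1:
                  J         G         D         X
  init      0.03864    0.1765     3.069    0.3411
  Δ          0.3393    0.1697   -0.3393   -0.3393
  eq          0.378    0.3462      2.73  0.001764
  solve Keq expr → x = -0.1697; check Q = 4.6860e-04
Then change container volume by factor 0.5 (V_new/V_old).
Step 2:
                  J         G         D         X
  init        0.756    0.6923     5.459  0.003527
  Δ        0.001028 5.1415e-04 -0.001028 -0.001028
  eq          0.757    0.6929     5.458  0.002499
  solve Keq expr → x = -5.1415e-04; check Q = 4.6860e-04

Q₀ = 4159; Q > K (proceeds reverse)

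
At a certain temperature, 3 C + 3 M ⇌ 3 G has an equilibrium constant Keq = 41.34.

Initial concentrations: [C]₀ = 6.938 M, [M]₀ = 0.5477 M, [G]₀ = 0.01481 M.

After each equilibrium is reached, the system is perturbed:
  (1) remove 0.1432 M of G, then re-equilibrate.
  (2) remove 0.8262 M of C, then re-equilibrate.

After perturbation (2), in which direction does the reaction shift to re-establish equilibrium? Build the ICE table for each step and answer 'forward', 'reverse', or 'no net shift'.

Direction: reverse

Q₀ = 5.9202e-08 vs Keq = 41.34 ⇒ Q<K, forward
Step 1:
                  C         M         G
  I           6.938    0.5477   0.01481
  C         -0.5234   -0.5234    0.5234
  E           6.415   0.02427    0.5382
  solve Keq expr → x = 0.1745; check Q = 41.34
Then remove 0.1432 M of G.
Step 2:
                  C         M         G
  I           6.415   0.02427     0.395
  C       -0.006161 -0.006161  0.006161
  E           6.408   0.01811    0.4012
  solve Keq expr → x = 0.002054; check Q = 41.34
Then remove 0.8262 M of C.
Step 3:
                  C         M         G
  I           5.582   0.01811    0.4012
  C        0.002539  0.002539 -0.002539
  E           5.585   0.02064    0.3987
  solve Keq expr → x = -8.4630e-04; check Q = 41.34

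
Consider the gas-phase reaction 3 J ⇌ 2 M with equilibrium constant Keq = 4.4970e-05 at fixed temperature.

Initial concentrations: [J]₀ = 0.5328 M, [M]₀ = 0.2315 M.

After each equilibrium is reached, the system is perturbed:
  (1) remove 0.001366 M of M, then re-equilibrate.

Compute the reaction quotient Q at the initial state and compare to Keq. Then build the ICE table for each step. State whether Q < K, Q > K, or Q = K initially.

Q₀ = 0.3543; Q > K (proceeds reverse)

Q₀ = 0.3543 vs Keq = 4.4970e-05 ⇒ Q>K, reverse
Step 1:
                   J          M
  init        0.5328     0.2315
  Δ           0.3391     -0.226
  eq          0.8719   0.005459
  solve Keq expr → x = -0.113; check Q = 4.4970e-05
Then remove 0.001366 M of M.
Step 2:
                   J          M
  init        0.8719   0.004093
  Δ        -0.002021   0.001347
  eq          0.8698    0.00544
  solve Keq expr → x = 6.7352e-04; check Q = 4.4970e-05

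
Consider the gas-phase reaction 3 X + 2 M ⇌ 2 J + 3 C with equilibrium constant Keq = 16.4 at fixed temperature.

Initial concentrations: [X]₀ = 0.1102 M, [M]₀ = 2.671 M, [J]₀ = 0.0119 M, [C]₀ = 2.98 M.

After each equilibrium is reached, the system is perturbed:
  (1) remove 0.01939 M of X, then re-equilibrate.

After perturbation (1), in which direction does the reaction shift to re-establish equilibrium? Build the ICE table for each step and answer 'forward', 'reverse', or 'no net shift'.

Direction: reverse

Q₀ = 0.3925 vs Keq = 16.4 ⇒ Q<K, forward
Step 1:
                  X         M         J         C
  I          0.1102     2.671    0.0119      2.98
  C        -0.03959  -0.02639   0.02639   0.03959
  E         0.07061     2.645   0.03829      3.02
  solve Keq expr → x = 0.0132; check Q = 16.4
Then remove 0.01939 M of X.
Step 2:
                  X         M         J         C
  I         0.05122     2.645   0.03829      3.02
  C         0.01033  0.006887 -0.006887  -0.01033
  E         0.06155     2.651   0.03141     3.009
  solve Keq expr → x = -0.003443; check Q = 16.4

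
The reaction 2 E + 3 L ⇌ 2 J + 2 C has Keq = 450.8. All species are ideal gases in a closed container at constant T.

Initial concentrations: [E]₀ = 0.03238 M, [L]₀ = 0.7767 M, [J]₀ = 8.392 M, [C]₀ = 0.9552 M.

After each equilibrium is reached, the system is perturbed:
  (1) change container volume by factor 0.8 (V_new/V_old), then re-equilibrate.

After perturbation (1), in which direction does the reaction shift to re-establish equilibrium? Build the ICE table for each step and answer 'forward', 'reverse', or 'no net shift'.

Direction: forward

Q₀ = 1.3080e+05 vs Keq = 450.8 ⇒ Q>K, reverse
Step 1:
                  E         L         J         C
  I         0.03238    0.7767     8.392    0.9552
  C           0.215    0.3225    -0.215    -0.215
  E          0.2474     1.099     8.177    0.7402
  solve Keq expr → x = -0.1075; check Q = 450.8
Then change container volume by factor 0.8 (V_new/V_old).
Step 2:
                  E         L         J         C
  I          0.3092     1.374     10.22    0.9253
  C        -0.01813  -0.02719   0.01813   0.01813
  E          0.2911     1.347     10.24    0.9434
  solve Keq expr → x = 0.009064; check Q = 450.8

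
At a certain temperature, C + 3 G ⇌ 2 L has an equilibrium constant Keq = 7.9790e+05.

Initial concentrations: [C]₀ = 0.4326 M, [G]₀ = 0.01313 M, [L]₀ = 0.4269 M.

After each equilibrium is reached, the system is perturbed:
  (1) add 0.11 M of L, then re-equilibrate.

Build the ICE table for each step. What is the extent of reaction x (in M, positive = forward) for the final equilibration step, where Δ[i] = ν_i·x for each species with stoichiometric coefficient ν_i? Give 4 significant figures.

Q₀ = 1.8611e+05 vs Keq = 7.9790e+05 ⇒ Q<K, forward
Step 1:
                  C         G         L
  I          0.4326   0.01313    0.4269
  C       -0.001665 -0.004995   0.00333
  E          0.4309  0.008135    0.4302
  solve Keq expr → x = 0.001665; check Q = 7.9790e+05
Then add 0.11 M of L.
Step 2:
                  C         G         L
  I          0.4309  0.008135    0.5402
  C       4.3995e-04   0.00132 -8.7991e-04
  E          0.4314  0.009455    0.5394
  solve Keq expr → x = -4.3995e-04; check Q = 7.9790e+05

x = -4.3995e-04 M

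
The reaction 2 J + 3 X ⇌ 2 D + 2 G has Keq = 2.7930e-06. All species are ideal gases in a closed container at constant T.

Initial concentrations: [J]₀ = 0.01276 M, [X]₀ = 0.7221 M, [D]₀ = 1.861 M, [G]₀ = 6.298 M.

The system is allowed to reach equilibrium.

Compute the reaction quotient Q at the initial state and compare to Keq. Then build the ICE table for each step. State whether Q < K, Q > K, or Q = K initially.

Q₀ = 2.2408e+06; Q > K (proceeds reverse)

Q₀ = 2.2408e+06 vs Keq = 2.7930e-06 ⇒ Q>K, reverse
Step 1:
                  J         X         D         G
  Initial   0.01276    0.7221     1.861     6.298
  Change      1.856     2.785    -1.856    -1.856
  Equil       1.869     3.507  0.004618     4.442
  solve Keq expr → x = -0.9282; check Q = 2.7930e-06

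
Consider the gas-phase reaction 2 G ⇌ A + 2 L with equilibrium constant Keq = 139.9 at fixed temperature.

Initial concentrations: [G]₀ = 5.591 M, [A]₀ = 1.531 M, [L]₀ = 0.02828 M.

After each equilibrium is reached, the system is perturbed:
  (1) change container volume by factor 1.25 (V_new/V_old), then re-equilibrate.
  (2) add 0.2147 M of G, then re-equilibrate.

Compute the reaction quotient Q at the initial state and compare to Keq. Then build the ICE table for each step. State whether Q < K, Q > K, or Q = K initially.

Q₀ = 3.9170e-05 vs Keq = 139.9 ⇒ Q<K, forward
Step 1:
                   G          A          L
  init         5.591      1.531    0.02828
  Δ           -4.785      2.392      4.785
  eq          0.8061      3.923      4.813
  solve Keq expr → x = 2.392; check Q = 139.9
Then change container volume by factor 1.25 (V_new/V_old).
Step 2:
                   G          A          L
  init        0.6448      3.139      3.851
  Δ         -0.05691    0.02845    0.05691
  eq          0.5879      3.167      3.907
  solve Keq expr → x = 0.02845; check Q = 139.9
Then add 0.2147 M of G.
Step 3:
                   G          A          L
  init        0.8026      3.167      3.907
  Δ          -0.1791    0.08956     0.1791
  eq          0.6235      3.257      4.087
  solve Keq expr → x = 0.08956; check Q = 139.9

Q₀ = 3.9170e-05; Q < K (proceeds forward)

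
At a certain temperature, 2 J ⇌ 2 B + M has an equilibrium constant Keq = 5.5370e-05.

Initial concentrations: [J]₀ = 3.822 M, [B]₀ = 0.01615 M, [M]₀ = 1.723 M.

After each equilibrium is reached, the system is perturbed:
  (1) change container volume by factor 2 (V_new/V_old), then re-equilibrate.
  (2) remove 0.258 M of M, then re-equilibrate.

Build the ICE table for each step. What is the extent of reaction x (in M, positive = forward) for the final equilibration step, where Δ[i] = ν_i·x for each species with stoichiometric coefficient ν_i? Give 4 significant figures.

x = 0.001451 M

Q₀ = 3.0764e-05 vs Keq = 5.5370e-05 ⇒ Q<K, forward
Step 1:
                  J         B         M
  Initial     3.822   0.01615     1.723
  Change  -0.005468  0.005468  0.002734
  Equil       3.817   0.02162     1.726
  solve Keq expr → x = 0.002734; check Q = 5.5370e-05
Then change container volume by factor 2 (V_new/V_old).
Step 2:
                  J         B         M
  Initial     1.908   0.01081    0.8629
  Change  -0.004422  0.004422  0.002211
  Equil       1.904   0.01523    0.8651
  solve Keq expr → x = 0.002211; check Q = 5.5370e-05
Then remove 0.258 M of M.
Step 3:
                  J         B         M
  Initial     1.904   0.01523    0.6071
  Change  -0.002901  0.002901  0.001451
  Equil       1.901   0.01813    0.6085
  solve Keq expr → x = 0.001451; check Q = 5.5370e-05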